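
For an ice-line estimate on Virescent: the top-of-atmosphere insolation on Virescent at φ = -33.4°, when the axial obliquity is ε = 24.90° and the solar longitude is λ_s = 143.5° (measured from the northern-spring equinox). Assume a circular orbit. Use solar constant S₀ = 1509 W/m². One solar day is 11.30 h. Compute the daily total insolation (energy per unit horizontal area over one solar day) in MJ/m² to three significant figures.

11.8 MJ/m²

Solar declination: sin δ = sin ε · sin λ_s = sin 24.90° × sin 143.5° = 0.25044, so δ = +14.504°.
cos H₀ = −tan(-33.4°) tan(+14.504°) = 0.1706, H₀ = 1.3994 rad.
Bracket: H₀ sin φ sin δ + cos φ cos δ sin H₀ = 1.3994×-0.55048×0.25044 + 0.83485×0.96813×0.98535 = -0.192924 + 0.796403 = 0.603479.
Q̄ = (S₀/π) × [bracket] = (1509/π) × 0.603479 = 289.87 W/m².
Daily total = Q̄ × 11.30 h × 3600 s/h = 289.87 × 11.30 × 3600 / 10⁶ = 11.79 MJ/m².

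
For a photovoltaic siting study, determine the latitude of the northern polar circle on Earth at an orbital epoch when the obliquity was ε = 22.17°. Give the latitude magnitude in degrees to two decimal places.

67.83°

The polar circle is the lowest latitude that experiences at least one full rotation of continuous daylight at the northern-summer solstice; it lies at |ϕ| = 90° − ε = 90° − 22.17° = 67.83°.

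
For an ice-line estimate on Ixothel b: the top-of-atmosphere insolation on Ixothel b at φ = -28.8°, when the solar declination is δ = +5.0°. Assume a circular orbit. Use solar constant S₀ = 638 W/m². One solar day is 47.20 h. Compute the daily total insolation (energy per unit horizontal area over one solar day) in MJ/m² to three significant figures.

cos H₀ = −tan(-28.8°) tan(+5.000°) = 0.0481, H₀ = 1.5227 rad.
Bracket: H₀ sin φ sin δ + cos φ cos δ sin H₀ = 1.5227×-0.48175×0.08716 + 0.87631×0.99619×0.99884 = -0.063937 + 0.871959 = 0.808022.
Q̄ = (S₀/π) × [bracket] = (638/π) × 0.808022 = 164.09 W/m².
Daily total = Q̄ × 47.20 h × 3600 s/h = 164.09 × 47.20 × 3600 / 10⁶ = 27.88 MJ/m².

27.9 MJ/m²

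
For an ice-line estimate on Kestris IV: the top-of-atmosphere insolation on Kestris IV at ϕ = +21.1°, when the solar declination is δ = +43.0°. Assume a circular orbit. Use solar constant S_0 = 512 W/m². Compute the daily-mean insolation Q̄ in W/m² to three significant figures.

cos h₀ = −tan(+21.1°) tan(+43.000°) = -0.3598, h₀ = 1.9389 rad.
Bracket: h₀ sin ϕ sin δ + cos ϕ cos δ sin h₀ = 1.9389×0.36000×0.68200 + 0.93295×0.73135×0.93302 = 0.476039 + 0.636612 = 1.112651.
Q̄ = (S_0/π) × [bracket] = (512/π) × 1.112651 = 181.3 W/m².

Q̄ ≈ 181 W/m²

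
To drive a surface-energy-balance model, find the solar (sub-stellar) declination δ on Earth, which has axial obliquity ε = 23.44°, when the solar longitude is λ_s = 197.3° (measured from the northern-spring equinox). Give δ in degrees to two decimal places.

δ = -6.79°

sin δ = sin ε · sin λ_s = sin 23.44° × sin 197.3° = -0.118292.
δ = arcsin(-0.118292) = -6.79°.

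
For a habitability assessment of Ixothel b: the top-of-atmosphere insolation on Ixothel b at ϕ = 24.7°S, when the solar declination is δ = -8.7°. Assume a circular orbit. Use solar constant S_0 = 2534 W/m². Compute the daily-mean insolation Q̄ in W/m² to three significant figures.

cos h₀ = −tan(-24.7°) tan(-8.700°) = -0.0704, h₀ = 1.6412 rad.
Bracket: h₀ sin ϕ sin δ + cos ϕ cos δ sin h₀ = 1.6412×-0.41787×-0.15126 + 0.90851×0.98849×0.99752 = 0.103735 + 0.895826 = 0.999561.
Q̄ = (S_0/π) × [bracket] = (2534/π) × 0.999561 = 806.2 W/m².

Q̄ ≈ 806 W/m²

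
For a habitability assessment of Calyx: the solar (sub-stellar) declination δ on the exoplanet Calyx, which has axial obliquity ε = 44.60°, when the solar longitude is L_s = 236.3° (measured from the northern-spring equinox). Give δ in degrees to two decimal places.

δ = -35.74°

sin δ = sin ε · sin L_s = sin 44.60° × sin 236.3° = -0.584159.
δ = arcsin(-0.584159) = -35.74°.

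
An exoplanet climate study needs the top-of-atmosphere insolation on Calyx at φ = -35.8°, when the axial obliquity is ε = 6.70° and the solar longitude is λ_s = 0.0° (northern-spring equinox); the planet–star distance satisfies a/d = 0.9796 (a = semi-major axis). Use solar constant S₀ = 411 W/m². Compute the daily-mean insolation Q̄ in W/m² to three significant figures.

Q̄ ≈ 102 W/m²

Solar declination: sin δ = sin ε · sin λ_s = sin 6.70° × sin 0.0° = 0.00000, so δ = +0.000°.
cos H₀ = −tan(-35.8°) tan(+0.000°) = 0.0000, H₀ = 1.5708 rad.
Bracket: H₀ sin φ sin δ + cos φ cos δ sin H₀ = 1.5708×-0.58496×0.00000 + 0.81106×1.00000×1.00000 = -0.000000 + 0.811060 = 0.811060.
Inverse-square distance factor (a/d)² = 0.9796² = 0.959616.
Q̄ = (S₀/π) × 0.959616 × [bracket] = (411/π) × 0.959616 × 0.811060 = 101.8 W/m².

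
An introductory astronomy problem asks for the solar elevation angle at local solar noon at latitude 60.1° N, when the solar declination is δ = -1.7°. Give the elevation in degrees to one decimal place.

28.2°

At local noon the hour angle is zero, so the zenith angle equals |ϕ − δ| = |+60.1° − (-1.700°)| = 61.800°.
Elevation = 90° − 61.800° = 28.2°.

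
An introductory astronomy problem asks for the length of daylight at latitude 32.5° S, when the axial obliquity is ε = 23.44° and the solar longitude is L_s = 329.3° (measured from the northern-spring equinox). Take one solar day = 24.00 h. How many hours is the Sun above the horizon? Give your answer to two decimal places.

Solar declination: sin δ = sin ε · sin L_s = sin 23.44° × sin 329.3° = -0.20309, so δ = -11.718°.
cos h₀ = −tan ϕ · tan δ = −tan(-32.5°) × tan(-11.718°) = -0.1321, so h₀ = 1.7033 rad = 97.59°.
Daylight = 2h₀/(2π) × 24.00 h = (1.7033/π) × 24.00 = 13.01 h.

13.01 h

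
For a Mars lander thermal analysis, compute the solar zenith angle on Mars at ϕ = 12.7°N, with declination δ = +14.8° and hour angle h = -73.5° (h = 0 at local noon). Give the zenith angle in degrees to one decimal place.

cos θ_z = sin ϕ sin δ + cos ϕ cos δ cos h = 0.056159 + 0.267875 = 0.324034.
θ_z = arccos(0.324034) = 71.1°.

θ_z = 71.1°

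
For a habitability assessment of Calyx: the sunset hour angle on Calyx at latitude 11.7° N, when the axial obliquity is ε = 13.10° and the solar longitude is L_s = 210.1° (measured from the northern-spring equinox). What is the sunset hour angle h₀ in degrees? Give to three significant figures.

h₀ = 88.6°

Solar declination: sin δ = sin ε · sin L_s = sin 13.10° × sin 210.1° = -0.11367, so δ = -6.527°.
cos h₀ = −tan ϕ · tan δ = −tan(+11.7°) × tan(-6.527°) = 0.0237, so h₀ = 1.5471 rad = 88.64°.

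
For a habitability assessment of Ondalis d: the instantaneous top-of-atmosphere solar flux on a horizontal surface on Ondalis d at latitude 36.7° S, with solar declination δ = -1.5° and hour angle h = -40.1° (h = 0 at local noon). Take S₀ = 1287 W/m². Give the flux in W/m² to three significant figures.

cos θ_z = sin φ sin δ + cos φ cos δ cos h = 0.015644 + 0.613085 = 0.628729.
Flux = S₀ · cos θ_z = 1287 × 0.628729 = 809.2 W/m².

809 W/m²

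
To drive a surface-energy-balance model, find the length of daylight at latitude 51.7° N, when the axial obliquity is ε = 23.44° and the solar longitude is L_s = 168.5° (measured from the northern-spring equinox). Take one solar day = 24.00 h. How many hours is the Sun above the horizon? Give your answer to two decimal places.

12.77 h

Solar declination: sin δ = sin ε · sin L_s = sin 23.44° × sin 168.5° = 0.07931, so δ = +4.549°.
cos h₀ = −tan ϕ · tan δ = −tan(+51.7°) × tan(+4.549°) = -0.1007, so h₀ = 1.6717 rad = 95.78°.
Daylight = 2h₀/(2π) × 24.00 h = (1.6717/π) × 24.00 = 12.77 h.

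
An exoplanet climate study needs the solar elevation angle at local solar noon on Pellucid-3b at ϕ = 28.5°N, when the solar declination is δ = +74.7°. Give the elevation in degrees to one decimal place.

At local noon the hour angle is zero, so the zenith angle equals |ϕ − δ| = |+28.5° − (+74.700°)| = 46.200°.
Elevation = 90° − 46.200° = 43.8°.

43.8°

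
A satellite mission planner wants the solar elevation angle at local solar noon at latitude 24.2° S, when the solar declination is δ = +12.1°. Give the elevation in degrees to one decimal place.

At local noon the hour angle is zero, so the zenith angle equals |ϕ − δ| = |-24.2° − (+12.100°)| = 36.300°.
Elevation = 90° − 36.300° = 53.7°.

53.7°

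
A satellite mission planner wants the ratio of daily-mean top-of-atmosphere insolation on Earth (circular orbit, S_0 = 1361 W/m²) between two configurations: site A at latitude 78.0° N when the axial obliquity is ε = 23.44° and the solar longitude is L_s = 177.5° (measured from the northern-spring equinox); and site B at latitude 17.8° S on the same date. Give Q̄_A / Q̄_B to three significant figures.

Q̄_A / Q̄_B ≈ 0.249

— Configuration A (ϕ=+78.0°):
Solar declination: sin δ = sin ε · sin L_s = sin 23.44° × sin 177.5° = 0.01735, so δ = +0.994°.
cos h₀ = −tan(+78.0°) tan(+0.994°) = -0.0816, h₀ = 1.6525 rad.
Bracket: h₀ sin ϕ sin δ + cos ϕ cos δ sin h₀ = 1.6525×0.97815×0.01735 + 0.20791×0.99985×0.99666 = 0.028044 + 0.207184 = 0.235228.
Q̄ = (S_0/π) × [bracket] = (1361/π) × 0.235228 = 101.91 W/m².
— Configuration B (ϕ=-17.8°):
cos h₀ = −tan(-17.8°) tan(+0.994°) = 0.0056, h₀ = 1.5652 rad.
Bracket: h₀ sin ϕ sin δ + cos ϕ cos δ sin h₀ = 1.5652×-0.30570×0.01735 + 0.95213×0.99985×0.99998 = -0.008302 + 0.951968 = 0.943666.
Q̄ = (S_0/π) × [bracket] = (1361/π) × 0.943666 = 408.81 W/m².
Ratio Q̄_A / Q̄_B = 101.91 / 408.81 = 0.2493.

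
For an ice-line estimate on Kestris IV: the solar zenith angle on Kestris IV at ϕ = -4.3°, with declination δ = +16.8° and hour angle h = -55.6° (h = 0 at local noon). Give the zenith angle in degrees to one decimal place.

cos θ_z = sin ϕ sin δ + cos ϕ cos δ cos h = -0.021671 + 0.539331 = 0.517660.
θ_z = arccos(0.517660) = 58.8°.

θ_z = 58.8°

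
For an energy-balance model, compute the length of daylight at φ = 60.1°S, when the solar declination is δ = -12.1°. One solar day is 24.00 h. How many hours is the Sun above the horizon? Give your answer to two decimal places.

cos H₀ = −tan φ · tan δ = −tan(-60.1°) × tan(-12.100°) = -0.3728, so H₀ = 1.9528 rad = 111.89°.
Daylight = 2H₀/(2π) × 24.00 h = (1.9528/π) × 24.00 = 14.92 h.

14.92 h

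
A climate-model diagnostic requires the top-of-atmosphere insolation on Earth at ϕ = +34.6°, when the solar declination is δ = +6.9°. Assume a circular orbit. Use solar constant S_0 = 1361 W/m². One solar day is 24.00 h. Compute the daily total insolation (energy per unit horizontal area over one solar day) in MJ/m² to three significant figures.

34.7 MJ/m²

cos h₀ = −tan(+34.6°) tan(+6.900°) = -0.0835, h₀ = 1.6544 rad.
Bracket: h₀ sin ϕ sin δ + cos ϕ cos δ sin h₀ = 1.6544×0.56784×0.12014 + 0.82314×0.99276×0.99651 = 0.112864 + 0.814329 = 0.927193.
Q̄ = (S_0/π) × [bracket] = (1361/π) × 0.927193 = 401.68 W/m².
Daily total = Q̄ × 24.00 h × 3600 s/h = 401.68 × 24.00 × 3600 / 10⁶ = 34.71 MJ/m².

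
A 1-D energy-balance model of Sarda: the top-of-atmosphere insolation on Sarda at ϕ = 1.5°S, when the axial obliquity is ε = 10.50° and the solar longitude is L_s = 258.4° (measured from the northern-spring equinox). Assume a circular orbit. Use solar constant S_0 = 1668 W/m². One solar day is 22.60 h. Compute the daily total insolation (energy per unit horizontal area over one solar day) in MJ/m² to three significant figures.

42.8 MJ/m²

Solar declination: sin δ = sin ε · sin L_s = sin 10.50° × sin 258.4° = -0.17851, so δ = -10.283°.
cos h₀ = −tan(-1.5°) tan(-10.283°) = -0.0048, h₀ = 1.5755 rad.
Bracket: h₀ sin ϕ sin δ + cos ϕ cos δ sin h₀ = 1.5755×-0.02618×-0.17851 + 0.99966×0.98394×0.99999 = 0.007363 + 0.983596 = 0.990959.
Q̄ = (S_0/π) × [bracket] = (1668/π) × 0.990959 = 526.14 W/m².
Daily total = Q̄ × 22.60 h × 3600 s/h = 526.14 × 22.60 × 3600 / 10⁶ = 42.81 MJ/m².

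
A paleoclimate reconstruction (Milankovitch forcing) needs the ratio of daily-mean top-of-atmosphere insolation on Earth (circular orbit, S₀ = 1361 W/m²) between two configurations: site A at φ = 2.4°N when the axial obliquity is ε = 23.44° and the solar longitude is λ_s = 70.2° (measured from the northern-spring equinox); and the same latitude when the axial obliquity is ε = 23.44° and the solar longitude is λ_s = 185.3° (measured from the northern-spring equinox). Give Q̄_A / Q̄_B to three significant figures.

Q̄_A / Q̄_B ≈ 0.955

— Configuration A (φ=+2.4°):
Solar declination: sin δ = sin ε · sin λ_s = sin 23.44° × sin 70.2° = 0.37427, so δ = +21.979°.
cos H₀ = −tan(+2.4°) tan(+21.979°) = -0.0169, H₀ = 1.5877 rad.
Bracket: H₀ sin φ sin δ + cos φ cos δ sin H₀ = 1.5877×0.04188×0.37427 + 0.99912×0.92732×0.99986 = 0.024886 + 0.926374 = 0.951260.
Q̄ = (S₀/π) × [bracket] = (1361/π) × 0.951260 = 412.10 W/m².
— Configuration B (φ=+2.4°):
Solar declination: sin δ = sin ε · sin λ_s = sin 23.44° × sin 185.3° = -0.03674, so δ = -2.106°.
cos H₀ = −tan(+2.4°) tan(-2.106°) = 0.0015, H₀ = 1.5693 rad.
Bracket: H₀ sin φ sin δ + cos φ cos δ sin H₀ = 1.5693×0.04188×-0.03674 + 0.99912×0.99932×1.00000 = -0.002415 + 0.998441 = 0.996026.
Q̄ = (S₀/π) × [bracket] = (1361/π) × 0.996026 = 431.50 W/m².
Ratio Q̄_A / Q̄_B = 412.10 / 431.50 = 0.9550.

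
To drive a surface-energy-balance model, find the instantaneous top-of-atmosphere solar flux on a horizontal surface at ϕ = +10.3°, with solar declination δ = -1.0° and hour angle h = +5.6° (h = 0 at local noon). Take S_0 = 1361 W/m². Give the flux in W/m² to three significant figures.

cos θ_z = sin ϕ sin δ + cos ϕ cos δ cos h = -0.003121 + 0.979040 = 0.975919.
Flux = S_0 · cos θ_z = 1361 × 0.975919 = 1328 W/m².

1.33e+03 W/m²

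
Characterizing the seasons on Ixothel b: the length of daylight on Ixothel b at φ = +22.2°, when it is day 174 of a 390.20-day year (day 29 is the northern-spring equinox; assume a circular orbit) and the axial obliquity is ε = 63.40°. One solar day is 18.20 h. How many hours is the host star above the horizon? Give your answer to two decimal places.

11.14 h

Solar longitude: λ_s = 360° × (174 − 29)/390.20 = 133.778°.
sin δ = sin 63.40° × sin 133.778° = 0.64561, so δ = +40.211°.
cos H₀ = −tan φ · tan δ = −tan(+22.2°) × tan(+40.211°) = -0.3450, so H₀ = 1.9230 rad = 110.18°.
Daylight = 2H₀/(2π) × 18.20 h = (1.9230/π) × 18.20 = 11.14 h.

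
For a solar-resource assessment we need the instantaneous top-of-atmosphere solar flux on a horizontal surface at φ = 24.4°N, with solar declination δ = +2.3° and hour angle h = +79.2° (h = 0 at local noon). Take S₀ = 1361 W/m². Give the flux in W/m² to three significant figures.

cos θ_z = sin φ sin δ + cos φ cos δ cos h = 0.016579 + 0.170508 = 0.187087.
Flux = S₀ · cos θ_z = 1361 × 0.187087 = 254.6 W/m².

255 W/m²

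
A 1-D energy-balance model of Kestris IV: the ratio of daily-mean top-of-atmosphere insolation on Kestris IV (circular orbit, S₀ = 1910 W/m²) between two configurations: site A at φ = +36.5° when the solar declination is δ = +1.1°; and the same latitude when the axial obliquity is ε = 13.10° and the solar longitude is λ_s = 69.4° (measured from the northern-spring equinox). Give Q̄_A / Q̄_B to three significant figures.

Q̄_A / Q̄_B ≈ 0.827

— Configuration A (φ=+36.5°):
cos H₀ = −tan(+36.5°) tan(+1.100°) = -0.0142, H₀ = 1.5850 rad.
Bracket: H₀ sin φ sin δ + cos φ cos δ sin H₀ = 1.5850×0.59482×0.01920 + 0.80386×0.99982×0.99990 = 0.018102 + 0.803635 = 0.821737.
Q̄ = (S₀/π) × [bracket] = (1910/π) × 0.821737 = 499.59 W/m².
— Configuration B (φ=+36.5°):
Solar declination: sin δ = sin ε · sin λ_s = sin 13.10° × sin 69.4° = 0.21216, so δ = +12.249°.
cos H₀ = −tan(+36.5°) tan(+12.249°) = -0.1606, H₀ = 1.7321 rad.
Bracket: H₀ sin φ sin δ + cos φ cos δ sin H₀ = 1.7321×0.59482×0.21216 + 0.80386×0.97724×0.98701 = 0.218586 + 0.775360 = 0.993946.
Q̄ = (S₀/π) × [bracket] = (1910/π) × 0.993946 = 604.29 W/m².
Ratio Q̄_A / Q̄_B = 499.59 / 604.29 = 0.8267.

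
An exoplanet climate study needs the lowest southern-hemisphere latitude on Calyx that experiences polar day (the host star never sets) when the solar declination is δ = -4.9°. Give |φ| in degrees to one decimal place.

|φ| = 85.1°

Polar day requires cos H₀ = −tan φ tan δ ≤ −1, i.e. tan φ tan δ ≥ 1.
The boundary is |tan φ| · |tan δ| = 1, so |φ| = 90° − |δ| = 90° − 4.9° = 85.1° in the southern hemisphere.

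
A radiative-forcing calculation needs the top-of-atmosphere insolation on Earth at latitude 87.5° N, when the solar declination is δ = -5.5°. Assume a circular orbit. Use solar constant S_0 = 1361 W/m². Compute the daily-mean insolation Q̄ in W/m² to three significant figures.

cos h₀ = −tan(+87.5°) tan(-5.500°) = 2.2054 ≥ 1 ⇒ polar night, h₀ = 0 and Q̄ = 0.

Q̄ ≈ 0.00 W/m²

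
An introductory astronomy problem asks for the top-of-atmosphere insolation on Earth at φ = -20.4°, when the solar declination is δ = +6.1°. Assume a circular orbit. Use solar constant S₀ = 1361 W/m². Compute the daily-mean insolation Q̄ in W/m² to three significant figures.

cos H₀ = −tan(-20.4°) tan(+6.100°) = 0.0397, H₀ = 1.5310 rad.
Bracket: H₀ sin φ sin δ + cos φ cos δ sin H₀ = 1.5310×-0.34857×0.10626 + 0.93728×0.99434×0.99921 = -0.056707 + 0.931239 = 0.874532.
Q̄ = (S₀/π) × [bracket] = (1361/π) × 0.874532 = 378.9 W/m².

Q̄ ≈ 379 W/m²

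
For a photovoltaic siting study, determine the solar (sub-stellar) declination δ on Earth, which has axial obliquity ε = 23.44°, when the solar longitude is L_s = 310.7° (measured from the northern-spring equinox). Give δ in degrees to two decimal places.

sin δ = sin ε · sin L_s = sin 23.44° × sin 310.7° = -0.301577.
δ = arcsin(-0.301577) = -17.55°.

δ = -17.55°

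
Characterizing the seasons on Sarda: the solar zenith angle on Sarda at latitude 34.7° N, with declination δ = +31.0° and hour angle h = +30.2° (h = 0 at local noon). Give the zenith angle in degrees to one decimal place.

θ_z = 25.5°

cos θ_z = sin φ sin δ + cos φ cos δ cos h = 0.293201 + 0.609067 = 0.902268.
θ_z = arccos(0.902268) = 25.5°.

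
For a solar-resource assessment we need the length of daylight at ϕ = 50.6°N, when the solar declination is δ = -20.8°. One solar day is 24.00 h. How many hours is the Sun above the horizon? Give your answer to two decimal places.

cos h₀ = −tan ϕ · tan δ = −tan(+50.6°) × tan(-20.800°) = 0.4625, so h₀ = 1.0900 rad = 62.45°.
Daylight = 2h₀/(2π) × 24.00 h = (1.0900/π) × 24.00 = 8.33 h.

8.33 h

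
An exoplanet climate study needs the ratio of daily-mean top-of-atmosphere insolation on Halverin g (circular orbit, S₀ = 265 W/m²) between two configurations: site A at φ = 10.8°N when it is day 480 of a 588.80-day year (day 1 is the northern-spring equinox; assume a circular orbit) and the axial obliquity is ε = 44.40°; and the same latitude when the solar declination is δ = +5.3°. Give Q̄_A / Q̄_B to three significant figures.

— Configuration A (φ=+10.8°):
Solar longitude: λ_s = 360° × (480 − 1)/588.80 = 292.867°.
sin δ = sin 44.40° × sin 292.867° = -0.64468, so δ = -40.141°.
cos H₀ = −tan(+10.8°) tan(-40.141°) = 0.1609, H₀ = 1.4092 rad.
Bracket: H₀ sin φ sin δ + cos φ cos δ sin H₀ = 1.4092×0.18738×-0.64468 + 0.98229×0.76446×0.98698 = -0.170232 + 0.741144 = 0.570912.
Q̄ = (S₀/π) × [bracket] = (265/π) × 0.570912 = 48.158 W/m².
— Configuration B (φ=+10.8°):
cos H₀ = −tan(+10.8°) tan(+5.300°) = -0.0177, H₀ = 1.5885 rad.
Bracket: H₀ sin φ sin δ + cos φ cos δ sin H₀ = 1.5885×0.18738×0.09237 + 0.98229×0.99572×0.99984 = 0.027494 + 0.977929 = 1.005423.
Q̄ = (S₀/π) × [bracket] = (265/π) × 1.005423 = 84.810 W/m².
Ratio Q̄_A / Q̄_B = 48.158 / 84.810 = 0.5678.

Q̄_A / Q̄_B ≈ 0.568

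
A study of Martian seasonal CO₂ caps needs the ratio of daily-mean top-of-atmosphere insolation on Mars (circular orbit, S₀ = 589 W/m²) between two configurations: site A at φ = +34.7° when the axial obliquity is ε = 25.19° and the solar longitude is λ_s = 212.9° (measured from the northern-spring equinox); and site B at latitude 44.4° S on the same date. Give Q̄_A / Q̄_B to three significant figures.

Q̄_A / Q̄_B ≈ 0.624

— Configuration A (φ=+34.7°):
Solar declination: sin δ = sin ε · sin λ_s = sin 25.19° × sin 212.9° = -0.23119, so δ = -13.367°.
cos H₀ = −tan(+34.7°) tan(-13.367°) = 0.1645, H₀ = 1.4055 rad.
Bracket: H₀ sin φ sin δ + cos φ cos δ sin H₀ = 1.4055×0.56928×-0.23119 + 0.82214×0.97291×0.98637 = -0.184980 + 0.788966 = 0.603986.
Q̄ = (S₀/π) × [bracket] = (589/π) × 0.603986 = 113.24 W/m².
— Configuration B (φ=-44.4°):
cos H₀ = −tan(-44.4°) tan(-13.367°) = -0.2327, H₀ = 1.8056 rad.
Bracket: H₀ sin φ sin δ + cos φ cos δ sin H₀ = 1.8056×-0.69966×-0.23119 + 0.71447×0.97291×0.97255 = 0.292064 + 0.676034 = 0.968098.
Q̄ = (S₀/π) × [bracket] = (589/π) × 0.968098 = 181.50 W/m².
Ratio Q̄_A / Q̄_B = 113.24 / 181.50 = 0.6239.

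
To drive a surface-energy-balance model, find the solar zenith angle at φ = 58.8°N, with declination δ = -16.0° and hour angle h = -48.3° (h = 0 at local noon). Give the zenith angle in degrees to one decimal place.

θ_z = 84.5°

cos θ_z = sin φ sin δ + cos φ cos δ cos h = -0.235770 + 0.331258 = 0.095488.
θ_z = arccos(0.095488) = 84.5°.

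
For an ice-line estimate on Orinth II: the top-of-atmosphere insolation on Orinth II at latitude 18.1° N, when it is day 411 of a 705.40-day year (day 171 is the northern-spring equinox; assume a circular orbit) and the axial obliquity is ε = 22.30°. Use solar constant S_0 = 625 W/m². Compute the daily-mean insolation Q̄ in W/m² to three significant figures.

Solar longitude: L_s = 360° × (411 − 171)/705.40 = 122.484°.
sin δ = sin 22.30° × sin 122.484° = 0.32009, so δ = +18.668°.
cos h₀ = −tan(+18.1°) tan(+18.668°) = -0.1104, h₀ = 1.6815 rad.
Bracket: h₀ sin ϕ sin δ + cos ϕ cos δ sin h₀ = 1.6815×0.31068×0.32009 + 0.95052×0.94739×0.99388 = 0.167218 + 0.895002 = 1.062220.
Q̄ = (S_0/π) × [bracket] = (625/π) × 1.062220 = 211.3 W/m².

Q̄ ≈ 211 W/m²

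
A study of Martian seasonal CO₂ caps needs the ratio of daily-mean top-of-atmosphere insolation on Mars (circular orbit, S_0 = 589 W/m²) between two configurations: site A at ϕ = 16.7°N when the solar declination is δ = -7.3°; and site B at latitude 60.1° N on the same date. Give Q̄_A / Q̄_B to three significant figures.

— Configuration A (ϕ=+16.7°):
cos h₀ = −tan(+16.7°) tan(-7.300°) = 0.0384, h₀ = 1.5324 rad.
Bracket: h₀ sin ϕ sin δ + cos ϕ cos δ sin h₀ = 1.5324×0.28736×-0.12706 + 0.95782×0.99189×0.99926 = -0.055951 + 0.949349 = 0.893398.
Q̄ = (S_0/π) × [bracket] = (589/π) × 0.893398 = 167.50 W/m².
— Configuration B (ϕ=+60.1°):
cos h₀ = −tan(+60.1°) tan(-7.300°) = 0.2228, h₀ = 1.3461 rad.
Bracket: h₀ sin ϕ sin δ + cos ϕ cos δ sin h₀ = 1.3461×0.86690×-0.12706 + 0.49849×0.99189×0.97487 = -0.148271 + 0.482022 = 0.333751.
Q̄ = (S_0/π) × [bracket] = (589/π) × 0.333751 = 62.573 W/m².
Ratio Q̄_A / Q̄_B = 167.50 / 62.573 = 2.677.

Q̄_A / Q̄_B ≈ 2.68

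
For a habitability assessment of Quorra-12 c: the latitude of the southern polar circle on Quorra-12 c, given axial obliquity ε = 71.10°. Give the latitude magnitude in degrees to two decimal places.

18.90°

The polar circle is the lowest latitude that experiences at least one full rotation of continuous darkness at the northern-summer solstice; it lies at |φ| = 90° − ε = 90° − 71.10° = 18.90°.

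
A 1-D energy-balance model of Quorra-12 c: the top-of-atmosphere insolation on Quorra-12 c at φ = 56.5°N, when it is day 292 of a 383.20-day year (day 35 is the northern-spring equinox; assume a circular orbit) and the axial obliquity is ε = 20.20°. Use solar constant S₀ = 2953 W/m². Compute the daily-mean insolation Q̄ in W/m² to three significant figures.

Q̄ ≈ 179 W/m²

Solar longitude: λ_s = 360° × (292 − 35)/383.20 = 241.441°.
sin δ = sin 20.20° × sin 241.441° = -0.30328, so δ = -17.655°.
cos H₀ = −tan(+56.5°) tan(-17.655°) = 0.4809, H₀ = 1.0692 rad.
Bracket: H₀ sin φ sin δ + cos φ cos δ sin H₀ = 1.0692×0.83389×-0.30328 + 0.55194×0.95290×0.87680 = -0.270403 + 0.461147 = 0.190744.
Q̄ = (S₀/π) × [bracket] = (2953/π) × 0.190744 = 179.3 W/m².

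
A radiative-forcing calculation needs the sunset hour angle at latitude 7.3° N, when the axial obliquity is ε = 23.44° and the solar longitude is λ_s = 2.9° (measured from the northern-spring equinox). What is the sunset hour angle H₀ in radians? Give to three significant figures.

H₀ = 1.57 rad

Solar declination: sin δ = sin ε · sin λ_s = sin 23.44° × sin 2.9° = 0.02013, so δ = +1.153°.
cos H₀ = −tan φ · tan δ = −tan(+7.3°) × tan(+1.153°) = -0.0026, so H₀ = 1.5734 rad = 90.15°.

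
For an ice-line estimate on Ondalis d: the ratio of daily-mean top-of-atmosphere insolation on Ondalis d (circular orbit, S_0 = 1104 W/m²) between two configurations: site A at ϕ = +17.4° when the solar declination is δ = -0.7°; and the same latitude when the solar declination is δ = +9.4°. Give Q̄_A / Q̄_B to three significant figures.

Q̄_A / Q̄_B ≈ 0.930

— Configuration A (ϕ=+17.4°):
cos h₀ = −tan(+17.4°) tan(-0.700°) = 0.0038, h₀ = 1.5670 rad.
Bracket: h₀ sin ϕ sin δ + cos ϕ cos δ sin h₀ = 1.5670×0.29904×-0.01222 + 0.95424×0.99993×0.99999 = -0.005726 + 0.954164 = 0.948438.
Q̄ = (S_0/π) × [bracket] = (1104/π) × 0.948438 = 333.29 W/m².
— Configuration B (ϕ=+17.4°):
cos h₀ = −tan(+17.4°) tan(+9.400°) = -0.0519, h₀ = 1.6227 rad.
Bracket: h₀ sin ϕ sin δ + cos ϕ cos δ sin h₀ = 1.6227×0.29904×0.16333 + 0.95424×0.98657×0.99865 = 0.079256 + 0.940154 = 1.019410.
Q̄ = (S_0/π) × [bracket] = (1104/π) × 1.019410 = 358.24 W/m².
Ratio Q̄_A / Q̄_B = 333.29 / 358.24 = 0.9304.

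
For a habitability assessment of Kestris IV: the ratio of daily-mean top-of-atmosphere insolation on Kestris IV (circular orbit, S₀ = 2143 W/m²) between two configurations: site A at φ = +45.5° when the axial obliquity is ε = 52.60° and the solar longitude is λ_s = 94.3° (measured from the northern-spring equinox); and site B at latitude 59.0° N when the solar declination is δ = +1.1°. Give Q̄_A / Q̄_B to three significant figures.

— Configuration A (φ=+45.5°):
Solar declination: sin δ = sin ε · sin λ_s = sin 52.60° × sin 94.3° = 0.79218, so δ = +52.390°.
cos H₀ = −tan(+45.5°) tan(+52.390°) = -1.3209 ≤ −1 ⇒ polar day, H₀ = π.
Bracket: H₀ sin φ sin δ + cos φ cos δ sin H₀ = 3.1416×0.71325×0.79218 + 0.70091×0.61029×0.00000 = 1.775074 + 0.000000 = 1.775074.
Q̄ = (S₀/π) × [bracket] = (2143/π) × 1.775074 = 1210.8 W/m².
— Configuration B (φ=+59.0°):
cos H₀ = −tan(+59.0°) tan(+1.100°) = -0.0320, H₀ = 1.6028 rad.
Bracket: H₀ sin φ sin δ + cos φ cos δ sin H₀ = 1.6028×0.85717×0.01920 + 0.51504×0.99982×0.99949 = 0.026378 + 0.514685 = 0.541063.
Q̄ = (S₀/π) × [bracket] = (2143/π) × 0.541063 = 369.08 W/m².
Ratio Q̄_A / Q̄_B = 1210.8 / 369.08 = 3.281.

Q̄_A / Q̄_B ≈ 3.28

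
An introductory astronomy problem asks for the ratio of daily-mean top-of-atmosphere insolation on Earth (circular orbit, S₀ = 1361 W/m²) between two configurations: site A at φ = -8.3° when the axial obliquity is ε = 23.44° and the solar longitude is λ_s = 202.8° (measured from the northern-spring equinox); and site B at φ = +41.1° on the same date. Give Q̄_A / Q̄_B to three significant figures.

Q̄_A / Q̄_B ≈ 1.71

— Configuration A (φ=-8.3°):
Solar declination: sin δ = sin ε · sin λ_s = sin 23.44° × sin 202.8° = -0.15415, so δ = -8.867°.
cos H₀ = −tan(-8.3°) tan(-8.867°) = -0.0228, H₀ = 1.5936 rad.
Bracket: H₀ sin φ sin δ + cos φ cos δ sin H₀ = 1.5936×-0.14436×-0.15415 + 0.98953×0.98805×0.99974 = 0.035463 + 0.977451 = 1.012914.
Q̄ = (S₀/π) × [bracket] = (1361/π) × 1.012914 = 438.81 W/m².
— Configuration B (φ=+41.1°):
cos H₀ = −tan(+41.1°) tan(-8.867°) = 0.1361, H₀ = 1.4343 rad.
Bracket: H₀ sin φ sin δ + cos φ cos δ sin H₀ = 1.4343×0.65738×-0.15415 + 0.75356×0.98805×0.99070 = -0.145345 + 0.737631 = 0.592286.
Q̄ = (S₀/π) × [bracket] = (1361/π) × 0.592286 = 256.59 W/m².
Ratio Q̄_A / Q̄_B = 438.81 / 256.59 = 1.710.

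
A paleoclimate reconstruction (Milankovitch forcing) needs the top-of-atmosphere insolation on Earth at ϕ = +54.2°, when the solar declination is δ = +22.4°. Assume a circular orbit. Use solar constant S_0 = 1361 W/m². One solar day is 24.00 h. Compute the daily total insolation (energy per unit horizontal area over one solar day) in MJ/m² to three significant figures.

cos h₀ = −tan(+54.2°) tan(+22.400°) = -0.5715, h₀ = 2.1791 rad.
Bracket: h₀ sin ϕ sin δ + cos ϕ cos δ sin h₀ = 2.1791×0.81106×0.38107 + 0.58496×0.92455×0.82061 = 0.673496 + 0.443806 = 1.117302.
Q̄ = (S_0/π) × [bracket] = (1361/π) × 1.117302 = 484.04 W/m².
Daily total = Q̄ × 24.00 h × 3600 s/h = 484.04 × 24.00 × 3600 / 10⁶ = 41.82 MJ/m².

41.8 MJ/m²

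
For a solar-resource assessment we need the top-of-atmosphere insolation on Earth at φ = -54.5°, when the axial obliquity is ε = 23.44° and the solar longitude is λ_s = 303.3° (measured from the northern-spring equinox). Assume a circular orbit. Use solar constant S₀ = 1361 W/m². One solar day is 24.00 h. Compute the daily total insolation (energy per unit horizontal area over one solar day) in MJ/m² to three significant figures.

Solar declination: sin δ = sin ε · sin λ_s = sin 23.44° × sin 303.3° = -0.33247, so δ = -19.419°.
cos H₀ = −tan(-54.5°) tan(-19.419°) = -0.4942, H₀ = 2.0877 rad.
Bracket: H₀ sin φ sin δ + cos φ cos δ sin H₀ = 2.0877×-0.81412×-0.33247 + 0.58070×0.94311×0.86933 = 0.565079 + 0.476101 = 1.041180.
Q̄ = (S₀/π) × [bracket] = (1361/π) × 1.041180 = 451.06 W/m².
Daily total = Q̄ × 24.00 h × 3600 s/h = 451.06 × 24.00 × 3600 / 10⁶ = 38.97 MJ/m².

39.0 MJ/m²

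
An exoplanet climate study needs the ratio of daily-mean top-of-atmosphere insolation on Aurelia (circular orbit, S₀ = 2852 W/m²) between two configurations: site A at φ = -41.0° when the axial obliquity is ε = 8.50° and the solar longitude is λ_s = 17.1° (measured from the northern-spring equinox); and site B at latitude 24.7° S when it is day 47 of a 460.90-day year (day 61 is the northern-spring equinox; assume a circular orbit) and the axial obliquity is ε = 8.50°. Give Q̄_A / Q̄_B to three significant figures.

— Configuration A (φ=-41.0°):
Solar declination: sin δ = sin ε · sin λ_s = sin 8.50° × sin 17.1° = 0.04346, so δ = +2.491°.
cos H₀ = −tan(-41.0°) tan(+2.491°) = 0.0378, H₀ = 1.5330 rad.
Bracket: H₀ sin φ sin δ + cos φ cos δ sin H₀ = 1.5330×-0.65606×0.04346 + 0.75471×0.99906×0.99928 = -0.043709 + 0.753458 = 0.709749.
Q̄ = (S₀/π) × [bracket] = (2852/π) × 0.709749 = 644.32 W/m².
— Configuration B (φ=-24.7°):
Solar longitude: λ_s = 360° × (47 − 61)/460.90 = -10.935°, i.e. -10.935° + 360° = 349.065°.
sin δ = sin 8.50° × sin 349.065° = -0.02804, so δ = -1.607°.
cos H₀ = −tan(-24.7°) tan(-1.607°) = -0.0129, H₀ = 1.5837 rad.
Bracket: H₀ sin φ sin δ + cos φ cos δ sin H₀ = 1.5837×-0.41787×-0.02804 + 0.90851×0.99961×0.99992 = 0.018556 + 0.908083 = 0.926639.
Q̄ = (S₀/π) × [bracket] = (2852/π) × 0.926639 = 841.22 W/m².
Ratio Q̄_A / Q̄_B = 644.32 / 841.22 = 0.7659.

Q̄_A / Q̄_B ≈ 0.766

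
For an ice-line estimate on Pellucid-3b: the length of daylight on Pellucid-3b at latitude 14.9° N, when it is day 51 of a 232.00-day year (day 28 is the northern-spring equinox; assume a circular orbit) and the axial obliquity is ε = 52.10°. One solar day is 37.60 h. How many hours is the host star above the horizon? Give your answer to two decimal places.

Solar longitude: L_s = 360° × (51 − 28)/232.00 = 35.690°.
sin δ = sin 52.10° × sin 35.690° = 0.46035, so δ = +27.410°.
cos h₀ = −tan ϕ · tan δ = −tan(+14.9°) × tan(+27.410°) = -0.1380, so h₀ = 1.7092 rad = 97.93°.
Daylight = 2h₀/(2π) × 37.60 h = (1.7092/π) × 37.60 = 20.46 h.

20.46 h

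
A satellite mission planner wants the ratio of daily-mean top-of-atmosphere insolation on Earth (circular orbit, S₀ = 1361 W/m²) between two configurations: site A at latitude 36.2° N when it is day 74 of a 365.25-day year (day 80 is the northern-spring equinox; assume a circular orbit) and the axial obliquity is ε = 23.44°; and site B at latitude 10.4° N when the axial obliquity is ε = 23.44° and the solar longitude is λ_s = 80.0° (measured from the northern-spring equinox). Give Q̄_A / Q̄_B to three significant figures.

Q̄_A / Q̄_B ≈ 0.754

— Configuration A (φ=+36.2°):
Solar longitude: λ_s = 360° × (74 − 80)/365.25 = -5.914°, i.e. -5.914° + 360° = 354.086°.
sin δ = sin 23.44° × sin 354.086° = -0.04098, so δ = -2.349°.
cos H₀ = −tan(+36.2°) tan(-2.349°) = 0.0300, H₀ = 1.5408 rad.
Bracket: H₀ sin φ sin δ + cos φ cos δ sin H₀ = 1.5408×0.59061×-0.04098 + 0.80696×0.99916×0.99955 = -0.037292 + 0.805919 = 0.768627.
Q̄ = (S₀/π) × [bracket] = (1361/π) × 0.768627 = 332.98 W/m².
— Configuration B (φ=+10.4°):
Solar declination: sin δ = sin ε · sin λ_s = sin 23.44° × sin 80.0° = 0.39175, so δ = +23.063°.
cos H₀ = −tan(+10.4°) tan(+23.063°) = -0.0781, H₀ = 1.6490 rad.
Bracket: H₀ sin φ sin δ + cos φ cos δ sin H₀ = 1.6490×0.18052×0.39175 + 0.98357×0.92007×0.99694 = 0.116615 + 0.902184 = 1.018799.
Q̄ = (S₀/π) × [bracket] = (1361/π) × 1.018799 = 441.36 W/m².
Ratio Q̄_A / Q̄_B = 332.98 / 441.36 = 0.7544.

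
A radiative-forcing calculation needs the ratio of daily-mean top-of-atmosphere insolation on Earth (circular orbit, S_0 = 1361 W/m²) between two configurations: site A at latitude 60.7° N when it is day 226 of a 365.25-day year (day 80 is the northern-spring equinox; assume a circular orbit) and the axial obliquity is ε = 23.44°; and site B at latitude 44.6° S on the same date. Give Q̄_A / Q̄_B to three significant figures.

Q̄_A / Q̄_B ≈ 1.86

— Configuration A (ϕ=+60.7°):
Solar longitude: L_s = 360° × (226 − 80)/365.25 = 143.901°.
sin δ = sin 23.44° × sin 143.901° = 0.23437, so δ = +13.554°.
cos h₀ = −tan(+60.7°) tan(+13.554°) = -0.4296, h₀ = 2.0148 rad.
Bracket: h₀ sin ϕ sin δ + cos ϕ cos δ sin h₀ = 2.0148×0.87207×0.23437 + 0.48938×0.97215×0.90302 = 0.411799 + 0.429612 = 0.841411.
Q̄ = (S_0/π) × [bracket] = (1361/π) × 0.841411 = 364.52 W/m².
— Configuration B (ϕ=-44.6°):
cos h₀ = −tan(-44.6°) tan(+13.554°) = 0.2377, h₀ = 1.3308 rad.
Bracket: h₀ sin ϕ sin δ + cos ϕ cos δ sin h₀ = 1.3308×-0.70215×0.23437 + 0.71203×0.97215×0.97133 = -0.219000 + 0.672355 = 0.453355.
Q̄ = (S_0/π) × [bracket] = (1361/π) × 0.453355 = 196.40 W/m².
Ratio Q̄_A / Q̄_B = 364.52 / 196.40 = 1.856.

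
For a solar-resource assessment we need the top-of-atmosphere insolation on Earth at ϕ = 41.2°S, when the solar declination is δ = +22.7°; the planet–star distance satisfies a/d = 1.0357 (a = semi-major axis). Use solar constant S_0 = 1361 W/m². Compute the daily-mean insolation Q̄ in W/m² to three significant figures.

cos h₀ = −tan(-41.2°) tan(+22.700°) = 0.3662, h₀ = 1.1959 rad.
Bracket: h₀ sin ϕ sin δ + cos ϕ cos δ sin h₀ = 1.1959×-0.65869×0.38591 + 0.75241×0.92254×0.93054 = -0.303992 + 0.645914 = 0.341922.
Inverse-square distance factor (a/d)² = 1.0357² = 1.072674.
Q̄ = (S_0/π) × 1.072674 × [bracket] = (1361/π) × 1.072674 × 0.341922 = 158.9 W/m².

Q̄ ≈ 159 W/m²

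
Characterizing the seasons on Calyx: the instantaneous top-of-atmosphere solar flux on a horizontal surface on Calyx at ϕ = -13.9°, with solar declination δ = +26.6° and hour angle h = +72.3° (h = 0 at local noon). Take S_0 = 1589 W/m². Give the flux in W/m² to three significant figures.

248 W/m²

cos θ_z = sin ϕ sin δ + cos ϕ cos δ cos h = -0.107564 + 0.263892 = 0.156328.
Flux = S_0 · cos θ_z = 1589 × 0.156328 = 248.4 W/m².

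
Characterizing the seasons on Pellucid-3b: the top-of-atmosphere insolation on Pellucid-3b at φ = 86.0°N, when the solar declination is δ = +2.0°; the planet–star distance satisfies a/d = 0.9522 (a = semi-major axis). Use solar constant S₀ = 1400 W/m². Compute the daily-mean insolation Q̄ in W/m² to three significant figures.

cos H₀ = −tan(+86.0°) tan(+2.000°) = -0.4994, H₀ = 2.0937 rad.
Bracket: H₀ sin φ sin δ + cos φ cos δ sin H₀ = 2.0937×0.99756×0.03490 + 0.06976×0.99939×0.86638 = 0.072892 + 0.060402 = 0.133294.
Inverse-square distance factor (a/d)² = 0.9522² = 0.906685.
Q̄ = (S₀/π) × 0.906685 × [bracket] = (1400/π) × 0.906685 × 0.133294 = 53.86 W/m².

Q̄ ≈ 53.9 W/m²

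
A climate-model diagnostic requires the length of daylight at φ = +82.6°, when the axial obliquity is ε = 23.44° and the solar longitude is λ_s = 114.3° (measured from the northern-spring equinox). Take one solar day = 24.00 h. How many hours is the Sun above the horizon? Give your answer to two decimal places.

24.00 h

Solar declination: sin δ = sin ε · sin λ_s = sin 23.44° × sin 114.3° = 0.36255, so δ = +21.257°.
Sunrise equation: cos H₀ = −tan φ · tan δ = -2.9952 ≤ −1, so the Sun never sets (polar day) and H₀ = π.
Daylight = 2H₀/(2π) × 24.00 h = (3.1416/π) × 24.00 = 24.00 h.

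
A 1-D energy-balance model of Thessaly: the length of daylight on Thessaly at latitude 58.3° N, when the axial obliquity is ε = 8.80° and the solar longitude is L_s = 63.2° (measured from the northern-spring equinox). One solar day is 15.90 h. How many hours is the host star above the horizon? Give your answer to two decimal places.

Solar declination: sin δ = sin ε · sin L_s = sin 8.80° × sin 63.2° = 0.13655, so δ = +7.848°.
cos h₀ = −tan ϕ · tan δ = −tan(+58.3°) × tan(+7.848°) = -0.2232, so h₀ = 1.7959 rad = 102.90°.
Daylight = 2h₀/(2π) × 15.90 h = (1.7959/π) × 15.90 = 9.09 h.

9.09 h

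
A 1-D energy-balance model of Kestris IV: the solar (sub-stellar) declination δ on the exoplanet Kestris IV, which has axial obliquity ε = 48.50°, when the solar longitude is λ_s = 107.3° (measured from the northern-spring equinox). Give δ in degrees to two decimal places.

sin δ = sin ε · sin λ_s = sin 48.50° × sin 107.3° = 0.715074.
δ = arcsin(0.715074) = +45.65°.

δ = +45.65°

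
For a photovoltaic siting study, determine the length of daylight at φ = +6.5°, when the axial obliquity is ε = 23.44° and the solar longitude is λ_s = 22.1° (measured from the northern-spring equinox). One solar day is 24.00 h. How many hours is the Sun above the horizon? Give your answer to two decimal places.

12.13 h

Solar declination: sin δ = sin ε · sin λ_s = sin 23.44° × sin 22.1° = 0.14966, so δ = +8.607°.
cos H₀ = −tan φ · tan δ = −tan(+6.5°) × tan(+8.607°) = -0.0172, so H₀ = 1.5880 rad = 90.99°.
Daylight = 2H₀/(2π) × 24.00 h = (1.5880/π) × 24.00 = 12.13 h.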